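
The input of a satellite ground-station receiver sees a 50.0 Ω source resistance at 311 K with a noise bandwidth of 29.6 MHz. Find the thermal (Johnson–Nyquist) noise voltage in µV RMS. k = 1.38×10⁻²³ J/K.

5.04 µV

V_n = √(4kTRB)
4kTRB = 4 × 1.38×10⁻²³ × 311 × 5.00×10¹ × 2.96×10⁷ = 2.54×10⁻¹¹ V²
V_n = √(2.54×10⁻¹¹) = 5.04×10⁻⁶ V = 5.04 µV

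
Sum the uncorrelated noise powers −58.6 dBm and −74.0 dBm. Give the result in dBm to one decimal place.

−58.5 dBm

Convert to linear, add, convert back:
P₁ = 1.38×10⁻⁹ W, P₂ = 3.98×10⁻¹¹ W
P_tot = 1.42×10⁻⁹ W → 10 log₁₀(P_tot / 10⁻³) = −58.5 dBm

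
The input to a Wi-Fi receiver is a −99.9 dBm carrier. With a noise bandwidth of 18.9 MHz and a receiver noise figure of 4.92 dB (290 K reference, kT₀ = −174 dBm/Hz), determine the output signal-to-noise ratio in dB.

−3.6 dB

Noise floor: N = −174 + 10 log₁₀(B) + NF
10 log₁₀(1.89×10⁷) = 72.76 dB
N = −174 + 72.76 + 4.92 = −96.32 dBm
SNR = P_sig − N = −99.9 − (−96.32) = −3.58 dB → −3.6 dB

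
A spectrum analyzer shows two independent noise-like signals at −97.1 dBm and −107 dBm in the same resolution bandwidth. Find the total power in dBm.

−96.7 dBm

Convert to linear, add, convert back:
P₁ = 1.95×10⁻¹³ W, P₂ = 2.00×10⁻¹⁴ W
P_tot = 2.15×10⁻¹³ W → 10 log₁₀(P_tot / 10⁻³) = −96.7 dBm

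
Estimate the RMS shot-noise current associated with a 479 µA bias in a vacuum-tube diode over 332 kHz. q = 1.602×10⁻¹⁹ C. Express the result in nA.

I_n = √(2qI·B)
2qI·B = 2 × 1.602×10⁻¹⁹ × 4.79×10⁻⁴ × 3.32×10⁵ = 5.10×10⁻¹⁷ A²
I_n = √(5.10×10⁻¹⁷) = 7.14×10⁻⁹ A = 7.14 nA

7.14 nA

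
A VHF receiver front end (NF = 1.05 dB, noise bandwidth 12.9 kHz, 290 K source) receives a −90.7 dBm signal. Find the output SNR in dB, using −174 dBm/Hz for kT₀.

Noise floor: N = −174 + 10 log₁₀(B) + NF
10 log₁₀(1.29×10⁴) = 41.11 dB
N = −174 + 41.11 + 1.05 = −131.84 dBm
SNR = P_sig − N = −90.7 − (−131.84) = 41.14 dB → 41.1 dB

41.1 dB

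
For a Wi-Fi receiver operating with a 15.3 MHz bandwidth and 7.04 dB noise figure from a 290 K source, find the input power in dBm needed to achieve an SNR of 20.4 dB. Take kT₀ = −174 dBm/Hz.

Sensitivity = −174 + 10 log₁₀(B) + NF + SNR_min
= −174 + 71.85 + 7.04 + 20.4
= −74.71 dBm → −74.7 dBm

−74.7 dBm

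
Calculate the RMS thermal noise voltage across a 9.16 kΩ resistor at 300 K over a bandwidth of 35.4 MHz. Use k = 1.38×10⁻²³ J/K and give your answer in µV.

V_n = √(4kTRB)
4kTRB = 4 × 1.38×10⁻²³ × 300 × 9.16×10³ × 3.54×10⁷ = 5.37×10⁻⁹ V²
V_n = √(5.37×10⁻⁹) = 7.33×10⁻⁵ V = 73.3 µV

73.3 µV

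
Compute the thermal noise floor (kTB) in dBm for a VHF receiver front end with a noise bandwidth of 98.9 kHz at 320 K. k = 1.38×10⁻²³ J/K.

−123.6 dBm

P_n = kTB = 1.38×10⁻²³ × 320 × 9.89×10⁴ = 4.37×10⁻¹⁶ W
In dBm: 10 log₁₀(4.37×10⁻¹⁶ / 10⁻³) = −123.6 dBm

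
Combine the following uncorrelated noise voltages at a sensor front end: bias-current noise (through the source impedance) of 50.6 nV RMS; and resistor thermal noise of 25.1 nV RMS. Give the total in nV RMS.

Uncorrelated sources add in power (mean-square): V_tot = √(ΣV_i²)
V_tot = √[(5.06×10⁻⁸)² + (2.51×10⁻⁸)²] = 5.65×10⁻⁸ V = 56.5 nV

56.5 nV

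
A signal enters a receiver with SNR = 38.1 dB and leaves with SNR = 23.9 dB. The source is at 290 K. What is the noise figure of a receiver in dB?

14.2 dB

NF (dB) = SNR_in(dB) − SNR_out(dB) when the source is at T₀
NF = 38.1 − 23.9 = 14.2 dB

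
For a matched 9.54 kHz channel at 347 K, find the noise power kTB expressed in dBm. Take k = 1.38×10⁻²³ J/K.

−133.4 dBm

P_n = kTB = 1.38×10⁻²³ × 347 × 9.54×10³ = 4.57×10⁻¹⁷ W
In dBm: 10 log₁₀(4.57×10⁻¹⁷ / 10⁻³) = −133.4 dBm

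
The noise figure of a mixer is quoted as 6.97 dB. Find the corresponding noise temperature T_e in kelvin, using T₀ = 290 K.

1153 K

F = 10^(6.97/10) = 4.97737
T_e = (F − 1)·T₀ = (4.97737 − 1) × 290 = 1153 K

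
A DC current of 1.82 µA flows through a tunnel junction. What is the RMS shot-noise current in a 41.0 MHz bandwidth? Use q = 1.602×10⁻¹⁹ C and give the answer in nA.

4.89 nA

I_n = √(2qI·B)
2qI·B = 2 × 1.602×10⁻¹⁹ × 1.82×10⁻⁶ × 4.10×10⁷ = 2.39×10⁻¹⁷ A²
I_n = √(2.39×10⁻¹⁷) = 4.89×10⁻⁹ A = 4.89 nA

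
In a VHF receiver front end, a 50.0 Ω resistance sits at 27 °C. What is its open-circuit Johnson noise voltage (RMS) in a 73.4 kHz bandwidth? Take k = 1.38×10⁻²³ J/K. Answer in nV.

247 nV

T = 27 °C + 273.15 = 300.15 K
V_n = √(4kTRB)
4kTRB = 4 × 1.38×10⁻²³ × 300.15 × 5.00×10¹ × 7.34×10⁴ = 6.08×10⁻¹⁴ V²
V_n = √(6.08×10⁻¹⁴) = 2.47×10⁻⁷ V = 247 nV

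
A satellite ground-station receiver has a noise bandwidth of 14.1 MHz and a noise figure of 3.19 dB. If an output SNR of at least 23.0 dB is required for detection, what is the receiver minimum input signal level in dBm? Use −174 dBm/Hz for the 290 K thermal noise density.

−76.3 dBm

Sensitivity = −174 + 10 log₁₀(B) + NF + SNR_min
= −174 + 71.49 + 3.19 + 23.0
= −76.32 dBm → −76.3 dBm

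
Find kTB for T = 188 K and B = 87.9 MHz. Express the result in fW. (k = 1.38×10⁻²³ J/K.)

P_n = kTB = 1.38×10⁻²³ × 188 × 8.79×10⁷ = 2.28×10⁻¹³ W = 228 fW

228 fW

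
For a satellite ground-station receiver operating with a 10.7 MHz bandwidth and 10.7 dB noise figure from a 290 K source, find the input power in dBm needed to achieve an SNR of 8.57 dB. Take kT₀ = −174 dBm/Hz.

Sensitivity = −174 + 10 log₁₀(B) + NF + SNR_min
= −174 + 70.29 + 10.7 + 8.57
= −84.44 dBm → −84.4 dBm

−84.4 dBm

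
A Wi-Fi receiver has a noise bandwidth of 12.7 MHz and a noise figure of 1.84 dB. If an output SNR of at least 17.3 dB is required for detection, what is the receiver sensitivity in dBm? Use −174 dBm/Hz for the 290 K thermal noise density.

Sensitivity = −174 + 10 log₁₀(B) + NF + SNR_min
= −174 + 71.04 + 1.84 + 17.3
= −83.82 dBm → −83.8 dBm

−83.8 dBm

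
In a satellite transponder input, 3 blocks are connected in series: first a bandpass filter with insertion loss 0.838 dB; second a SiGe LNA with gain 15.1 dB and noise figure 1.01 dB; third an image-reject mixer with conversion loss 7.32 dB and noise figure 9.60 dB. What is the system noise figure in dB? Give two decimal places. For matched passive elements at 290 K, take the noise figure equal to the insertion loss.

Convert to linear (a loss of L dB is a gain of −L dB): F_i = 10^(NF_i/10), G_i = 10^(G_i,dB/10)
  Stage 1: F_1 = 10^(0.838/10) = 1.213, G_1 = 10^(−0.838/10) = 0.8245
  Stage 2: F_2 = 10^(1.01/10) = 1.262, G_2 = 10^(15.1/10) = 32.36
  Stage 3: F_3 = 10^(9.60/10) = 9.120, G_3 = 10^(−7.32/10) = 0.1854
Friis cascade:
  F = 1.213 + (1.262 − 1)/0.8245 + (9.120 − 1)/26.68 = 1.835
NF = 10 log₁₀(1.835) = 2.64 dB

2.64 dB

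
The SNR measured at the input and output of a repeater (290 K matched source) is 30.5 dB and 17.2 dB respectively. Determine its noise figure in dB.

NF (dB) = SNR_in(dB) − SNR_out(dB) when the source is at T₀
NF = 30.5 − 17.2 = 13.3 dB

13.3 dB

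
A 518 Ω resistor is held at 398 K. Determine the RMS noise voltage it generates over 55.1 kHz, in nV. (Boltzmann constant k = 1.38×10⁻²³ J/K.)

792 nV

V_n = √(4kTRB)
4kTRB = 4 × 1.38×10⁻²³ × 398 × 5.18×10² × 5.51×10⁴ = 6.27×10⁻¹³ V²
V_n = √(6.27×10⁻¹³) = 7.92×10⁻⁷ V = 792 nV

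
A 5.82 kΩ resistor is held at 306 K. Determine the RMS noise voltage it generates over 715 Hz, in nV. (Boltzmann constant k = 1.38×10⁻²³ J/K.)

V_n = √(4kTRB)
4kTRB = 4 × 1.38×10⁻²³ × 306 × 5.82×10³ × 7.15×10² = 7.03×10⁻¹⁴ V²
V_n = √(7.03×10⁻¹⁴) = 2.65×10⁻⁷ V = 265 nV

265 nV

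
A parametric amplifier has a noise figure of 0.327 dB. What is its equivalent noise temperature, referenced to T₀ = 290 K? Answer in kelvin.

22.7 K

F = 10^(0.327/10) = 1.0782
T_e = (F − 1)·T₀ = (1.0782 − 1) × 290 = 22.7 K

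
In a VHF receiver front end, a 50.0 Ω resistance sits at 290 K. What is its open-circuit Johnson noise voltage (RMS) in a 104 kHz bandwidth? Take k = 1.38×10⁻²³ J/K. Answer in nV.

289 nV

V_n = √(4kTRB)
4kTRB = 4 × 1.38×10⁻²³ × 290 × 5.00×10¹ × 1.04×10⁵ = 8.32×10⁻¹⁴ V²
V_n = √(8.32×10⁻¹⁴) = 2.89×10⁻⁷ V = 289 nV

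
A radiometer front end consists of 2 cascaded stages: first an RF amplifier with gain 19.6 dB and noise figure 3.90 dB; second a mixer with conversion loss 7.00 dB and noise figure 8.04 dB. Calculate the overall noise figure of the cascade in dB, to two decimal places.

Convert to linear (a loss of L dB is a gain of −L dB): F_i = 10^(NF_i/10), G_i = 10^(G_i,dB/10)
  Stage 1: F_1 = 10^(3.90/10) = 2.455, G_1 = 10^(19.6/10) = 91.20
  Stage 2: F_2 = 10^(8.04/10) = 6.368, G_2 = 10^(−7.00/10) = 0.1995
Friis cascade:
  F = 2.455 + (6.368 − 1)/91.20 = 2.514
NF = 10 log₁₀(2.514) = 4.00 dB

4.00 dB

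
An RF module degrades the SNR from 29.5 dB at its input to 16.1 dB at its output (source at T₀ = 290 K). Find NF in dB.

NF (dB) = SNR_in(dB) − SNR_out(dB) when the source is at T₀
NF = 29.5 − 16.1 = 13.4 dB

13.4 dB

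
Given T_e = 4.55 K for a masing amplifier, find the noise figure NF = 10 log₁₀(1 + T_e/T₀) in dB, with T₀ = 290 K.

0.068 dB

F = 1 + T_e/T₀ = 1 + 4.55/290 = 1.01569
NF = 10 log₁₀(1.01569) = 0.068 dB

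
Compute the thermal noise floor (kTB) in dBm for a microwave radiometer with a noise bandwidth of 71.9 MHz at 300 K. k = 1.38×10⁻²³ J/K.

−95.3 dBm

P_n = kTB = 1.38×10⁻²³ × 300 × 7.19×10⁷ = 2.98×10⁻¹³ W
In dBm: 10 log₁₀(2.98×10⁻¹³ / 10⁻³) = −95.3 dBm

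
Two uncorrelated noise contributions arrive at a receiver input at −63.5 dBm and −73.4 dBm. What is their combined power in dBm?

−63.1 dBm

Convert to linear, add, convert back:
P₁ = 4.47×10⁻¹⁰ W, P₂ = 4.57×10⁻¹¹ W
P_tot = 4.92×10⁻¹⁰ W → 10 log₁₀(P_tot / 10⁻³) = −63.1 dBm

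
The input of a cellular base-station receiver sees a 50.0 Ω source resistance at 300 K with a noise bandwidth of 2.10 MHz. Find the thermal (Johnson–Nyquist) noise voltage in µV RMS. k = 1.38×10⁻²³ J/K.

V_n = √(4kTRB)
4kTRB = 4 × 1.38×10⁻²³ × 300 × 5.00×10¹ × 2.10×10⁶ = 1.74×10⁻¹² V²
V_n = √(1.74×10⁻¹²) = 1.32×10⁻⁶ V = 1.32 µV

1.32 µV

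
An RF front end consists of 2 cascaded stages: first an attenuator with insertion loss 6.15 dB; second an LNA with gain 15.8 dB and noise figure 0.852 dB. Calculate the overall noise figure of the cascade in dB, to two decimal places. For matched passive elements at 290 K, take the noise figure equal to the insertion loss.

Convert to linear (a loss of L dB is a gain of −L dB): F_i = 10^(NF_i/10), G_i = 10^(G_i,dB/10)
  Stage 1: F_1 = 10^(6.15/10) = 4.121, G_1 = 10^(−6.15/10) = 0.2427
  Stage 2: F_2 = 10^(0.852/10) = 1.217, G_2 = 10^(15.8/10) = 38.02
Friis cascade:
  F = 4.121 + (1.217 − 1)/0.2427 = 5.014
NF = 10 log₁₀(5.014) = 7.00 dB

7.00 dB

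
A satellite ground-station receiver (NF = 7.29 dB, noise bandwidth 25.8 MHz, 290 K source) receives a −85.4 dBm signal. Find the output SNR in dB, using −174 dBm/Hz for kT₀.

Noise floor: N = −174 + 10 log₁₀(B) + NF
10 log₁₀(2.58×10⁷) = 74.12 dB
N = −174 + 74.12 + 7.29 = −92.59 dBm
SNR = P_sig − N = −85.4 − (−92.59) = 7.19 dB → 7.2 dB

7.2 dB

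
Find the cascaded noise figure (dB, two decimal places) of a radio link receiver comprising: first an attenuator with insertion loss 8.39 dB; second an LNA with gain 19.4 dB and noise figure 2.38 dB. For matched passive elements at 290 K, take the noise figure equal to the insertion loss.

Convert to linear (a loss of L dB is a gain of −L dB): F_i = 10^(NF_i/10), G_i = 10^(G_i,dB/10)
  Stage 1: F_1 = 10^(8.39/10) = 6.902, G_1 = 10^(−8.39/10) = 0.1449
  Stage 2: F_2 = 10^(2.38/10) = 1.730, G_2 = 10^(19.4/10) = 87.10
Friis cascade:
  F = 6.902 + (1.730 − 1)/0.1449 = 11.94
NF = 10 log₁₀(11.94) = 10.77 dB

10.77 dB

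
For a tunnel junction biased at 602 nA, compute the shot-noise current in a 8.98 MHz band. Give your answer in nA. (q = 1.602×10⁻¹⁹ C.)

I_n = √(2qI·B)
2qI·B = 2 × 1.602×10⁻¹⁹ × 6.02×10⁻⁷ × 8.98×10⁶ = 1.73×10⁻¹⁸ A²
I_n = √(1.73×10⁻¹⁸) = 1.32×10⁻⁹ A = 1.32 nA

1.32 nA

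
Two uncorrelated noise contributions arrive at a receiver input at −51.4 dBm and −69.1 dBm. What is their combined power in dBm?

−51.3 dBm

Convert to linear, add, convert back:
P₁ = 7.24×10⁻⁹ W, P₂ = 1.23×10⁻¹⁰ W
P_tot = 7.37×10⁻⁹ W → 10 log₁₀(P_tot / 10⁻³) = −51.3 dBm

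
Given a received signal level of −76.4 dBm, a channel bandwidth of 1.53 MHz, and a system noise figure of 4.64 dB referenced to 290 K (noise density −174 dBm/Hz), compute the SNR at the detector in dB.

Noise floor: N = −174 + 10 log₁₀(B) + NF
10 log₁₀(1.53×10⁶) = 61.85 dB
N = −174 + 61.85 + 4.64 = −107.51 dBm
SNR = P_sig − N = −76.4 − (−107.51) = 31.11 dB → 31.1 dB

31.1 dB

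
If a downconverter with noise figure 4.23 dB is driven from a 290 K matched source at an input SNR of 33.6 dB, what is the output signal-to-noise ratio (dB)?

29.37 dB

By definition F = SNR_in/SNR_out, so in dB: SNR_out = SNR_in − NF
SNR_out = 33.6 − 4.23 = 29.37 dB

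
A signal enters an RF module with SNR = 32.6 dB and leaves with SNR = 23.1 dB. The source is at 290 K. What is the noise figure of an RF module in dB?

NF (dB) = SNR_in(dB) − SNR_out(dB) when the source is at T₀
NF = 32.6 − 23.1 = 9.5 dB

9.5 dB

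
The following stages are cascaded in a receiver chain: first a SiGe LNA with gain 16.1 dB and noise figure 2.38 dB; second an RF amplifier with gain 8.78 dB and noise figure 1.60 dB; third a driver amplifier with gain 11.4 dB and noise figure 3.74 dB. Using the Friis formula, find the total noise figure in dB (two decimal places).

2.42 dB

Convert to linear (a loss of L dB is a gain of −L dB): F_i = 10^(NF_i/10), G_i = 10^(G_i,dB/10)
  Stage 1: F_1 = 10^(2.38/10) = 1.730, G_1 = 10^(16.1/10) = 40.74
  Stage 2: F_2 = 10^(1.60/10) = 1.445, G_2 = 10^(8.78/10) = 7.551
  Stage 3: F_3 = 10^(3.74/10) = 2.366, G_3 = 10^(11.4/10) = 13.80
Friis cascade:
  F = 1.730 + (1.445 − 1)/40.74 + (2.366 − 1)/307.6 = 1.745
NF = 10 log₁₀(1.745) = 2.42 dB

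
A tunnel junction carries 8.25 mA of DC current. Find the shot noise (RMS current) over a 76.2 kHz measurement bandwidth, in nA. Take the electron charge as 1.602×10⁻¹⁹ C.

14.2 nA

I_n = √(2qI·B)
2qI·B = 2 × 1.602×10⁻¹⁹ × 8.25×10⁻³ × 7.62×10⁴ = 2.01×10⁻¹⁶ A²
I_n = √(2.01×10⁻¹⁶) = 1.42×10⁻⁸ A = 14.2 nA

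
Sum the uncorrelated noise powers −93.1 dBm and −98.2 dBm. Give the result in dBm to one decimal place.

Convert to linear, add, convert back:
P₁ = 4.90×10⁻¹³ W, P₂ = 1.51×10⁻¹³ W
P_tot = 6.41×10⁻¹³ W → 10 log₁₀(P_tot / 10⁻³) = −91.9 dBm

−91.9 dBm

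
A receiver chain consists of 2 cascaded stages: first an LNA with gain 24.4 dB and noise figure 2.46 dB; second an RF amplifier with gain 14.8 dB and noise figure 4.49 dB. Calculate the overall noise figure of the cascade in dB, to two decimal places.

2.48 dB

Convert to linear (a loss of L dB is a gain of −L dB): F_i = 10^(NF_i/10), G_i = 10^(G_i,dB/10)
  Stage 1: F_1 = 10^(2.46/10) = 1.762, G_1 = 10^(24.4/10) = 275.4
  Stage 2: F_2 = 10^(4.49/10) = 2.812, G_2 = 10^(14.8/10) = 30.20
Friis cascade:
  F = 1.762 + (2.812 − 1)/275.4 = 1.769
NF = 10 log₁₀(1.769) = 2.48 dB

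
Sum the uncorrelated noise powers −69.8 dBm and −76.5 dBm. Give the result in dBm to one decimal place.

Convert to linear, add, convert back:
P₁ = 1.05×10⁻¹⁰ W, P₂ = 2.24×10⁻¹¹ W
P_tot = 1.27×10⁻¹⁰ W → 10 log₁₀(P_tot / 10⁻³) = −69.0 dBm

−69.0 dBm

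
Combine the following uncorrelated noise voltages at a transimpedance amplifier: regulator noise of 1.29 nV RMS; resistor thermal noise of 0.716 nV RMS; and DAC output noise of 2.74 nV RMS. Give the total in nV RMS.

Uncorrelated sources add in power (mean-square): V_tot = √(ΣV_i²)
V_tot = √[(1.29×10⁻⁹)² + (7.16×10⁻¹⁰)² + (2.74×10⁻⁹)²] = 3.11×10⁻⁹ V = 3.11 nV

3.11 nV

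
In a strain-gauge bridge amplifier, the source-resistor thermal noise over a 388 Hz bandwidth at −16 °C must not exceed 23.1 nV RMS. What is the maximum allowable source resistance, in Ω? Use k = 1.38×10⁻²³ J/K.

T = −16 °C + 273.15 = 257.15 K
Johnson–Nyquist: V_n = √(4kTRB) ⇒ R = V_n² / (4kTB)
4kTB = 4 × 1.38×10⁻²³ × 257.15 × 3.88×10² = 5.51×10⁻¹⁸
R = (2.31×10⁻⁸)² / 5.51×10⁻¹⁸ = 9.69×10¹ Ω = 96.9 Ω

96.9 Ω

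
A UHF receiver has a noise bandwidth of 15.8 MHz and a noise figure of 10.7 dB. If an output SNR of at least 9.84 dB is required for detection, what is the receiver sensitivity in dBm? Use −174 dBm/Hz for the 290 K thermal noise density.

−81.5 dBm

Sensitivity = −174 + 10 log₁₀(B) + NF + SNR_min
= −174 + 71.99 + 10.7 + 9.84
= −81.47 dBm → −81.5 dBm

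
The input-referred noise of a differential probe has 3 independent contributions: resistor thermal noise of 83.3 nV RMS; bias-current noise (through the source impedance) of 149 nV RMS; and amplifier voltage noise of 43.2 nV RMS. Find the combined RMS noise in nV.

Uncorrelated sources add in power (mean-square): V_tot = √(ΣV_i²)
V_tot = √[(8.33×10⁻⁸)² + (1.49×10⁻⁷)² + (4.32×10⁻⁸)²] = 1.76×10⁻⁷ V = 176 nV

176 nV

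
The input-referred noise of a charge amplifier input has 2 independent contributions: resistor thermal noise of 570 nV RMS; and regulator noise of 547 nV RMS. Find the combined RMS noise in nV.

Uncorrelated sources add in power (mean-square): V_tot = √(ΣV_i²)
V_tot = √[(5.70×10⁻⁷)² + (5.47×10⁻⁷)²] = 7.90×10⁻⁷ V = 790 nV

790 nV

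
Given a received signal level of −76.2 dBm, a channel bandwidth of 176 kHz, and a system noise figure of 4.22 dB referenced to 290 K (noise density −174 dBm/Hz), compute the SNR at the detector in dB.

41.1 dB

Noise floor: N = −174 + 10 log₁₀(B) + NF
10 log₁₀(1.76×10⁵) = 52.46 dB
N = −174 + 52.46 + 4.22 = −117.32 dBm
SNR = P_sig − N = −76.2 − (−117.32) = 41.12 dB → 41.1 dB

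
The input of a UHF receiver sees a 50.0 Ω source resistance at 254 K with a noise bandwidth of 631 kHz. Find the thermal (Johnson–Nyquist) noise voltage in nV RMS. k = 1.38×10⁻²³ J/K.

V_n = √(4kTRB)
4kTRB = 4 × 1.38×10⁻²³ × 254 × 5.00×10¹ × 6.31×10⁵ = 4.42×10⁻¹³ V²
V_n = √(4.42×10⁻¹³) = 6.65×10⁻⁷ V = 665 nV

665 nV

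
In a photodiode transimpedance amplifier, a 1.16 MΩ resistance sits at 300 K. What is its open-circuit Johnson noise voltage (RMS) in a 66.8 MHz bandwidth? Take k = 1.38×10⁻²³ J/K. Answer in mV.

V_n = √(4kTRB)
4kTRB = 4 × 1.38×10⁻²³ × 300 × 1.16×10⁶ × 6.68×10⁷ = 1.28×10⁻⁶ V²
V_n = √(1.28×10⁻⁶) = 1.13×10⁻³ V = 1.13 mV

1.13 mV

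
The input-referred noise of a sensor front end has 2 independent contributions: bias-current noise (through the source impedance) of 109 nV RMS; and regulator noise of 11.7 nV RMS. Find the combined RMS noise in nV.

Uncorrelated sources add in power (mean-square): V_tot = √(ΣV_i²)
V_tot = √[(1.09×10⁻⁷)² + (1.17×10⁻⁸)²] = 1.10×10⁻⁷ V = 110 nV

110 nV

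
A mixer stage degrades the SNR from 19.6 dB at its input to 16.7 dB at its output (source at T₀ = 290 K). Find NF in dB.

NF (dB) = SNR_in(dB) − SNR_out(dB) when the source is at T₀
NF = 19.6 − 16.7 = 2.9 dB

2.9 dB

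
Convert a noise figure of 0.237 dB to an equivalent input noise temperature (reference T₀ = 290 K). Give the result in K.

16.3 K

F = 10^(0.237/10) = 1.05609
T_e = (F − 1)·T₀ = (1.05609 − 1) × 290 = 16.3 K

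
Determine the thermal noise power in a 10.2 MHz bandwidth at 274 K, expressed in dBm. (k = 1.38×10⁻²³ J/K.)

−104.1 dBm

P_n = kTB = 1.38×10⁻²³ × 274 × 1.02×10⁷ = 3.86×10⁻¹⁴ W
In dBm: 10 log₁₀(3.86×10⁻¹⁴ / 10⁻³) = −104.1 dBm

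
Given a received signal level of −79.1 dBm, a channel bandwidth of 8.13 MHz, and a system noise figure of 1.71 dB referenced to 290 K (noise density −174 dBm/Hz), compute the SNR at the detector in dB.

Noise floor: N = −174 + 10 log₁₀(B) + NF
10 log₁₀(8.13×10⁶) = 69.1 dB
N = −174 + 69.1 + 1.71 = −103.19 dBm
SNR = P_sig − N = −79.1 − (−103.19) = 24.09 dB → 24.1 dB

24.1 dB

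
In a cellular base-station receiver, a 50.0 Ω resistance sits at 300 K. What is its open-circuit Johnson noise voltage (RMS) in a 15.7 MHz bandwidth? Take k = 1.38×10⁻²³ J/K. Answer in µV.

V_n = √(4kTRB)
4kTRB = 4 × 1.38×10⁻²³ × 300 × 5.00×10¹ × 1.57×10⁷ = 1.30×10⁻¹¹ V²
V_n = √(1.30×10⁻¹¹) = 3.61×10⁻⁶ V = 3.61 µV

3.61 µV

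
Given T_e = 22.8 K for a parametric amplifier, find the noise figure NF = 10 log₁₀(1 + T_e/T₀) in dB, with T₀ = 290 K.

F = 1 + T_e/T₀ = 1 + 22.8/290 = 1.07862
NF = 10 log₁₀(1.07862) = 0.329 dB

0.329 dB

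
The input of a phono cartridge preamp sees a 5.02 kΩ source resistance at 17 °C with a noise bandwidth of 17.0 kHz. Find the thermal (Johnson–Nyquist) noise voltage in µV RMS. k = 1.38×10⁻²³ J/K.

T = 17 °C + 273.15 = 290.15 K
V_n = √(4kTRB)
4kTRB = 4 × 1.38×10⁻²³ × 290.15 × 5.02×10³ × 1.70×10⁴ = 1.37×10⁻¹² V²
V_n = √(1.37×10⁻¹²) = 1.17×10⁻⁶ V = 1.17 µV

1.17 µV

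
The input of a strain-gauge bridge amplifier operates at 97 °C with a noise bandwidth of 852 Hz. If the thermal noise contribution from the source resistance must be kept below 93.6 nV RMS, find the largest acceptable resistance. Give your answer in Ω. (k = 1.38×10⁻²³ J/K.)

T = 97 °C + 273.15 = 370.15 K
Johnson–Nyquist: V_n = √(4kTRB) ⇒ R = V_n² / (4kTB)
4kTB = 4 × 1.38×10⁻²³ × 370.15 × 8.52×10² = 1.74×10⁻¹⁷
R = (9.36×10⁻⁸)² / 1.74×10⁻¹⁷ = 5.03×10² Ω = 503 Ω

503 Ω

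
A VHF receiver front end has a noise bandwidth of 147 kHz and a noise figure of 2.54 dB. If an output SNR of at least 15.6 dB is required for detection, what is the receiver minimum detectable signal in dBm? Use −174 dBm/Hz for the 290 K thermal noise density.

Sensitivity = −174 + 10 log₁₀(B) + NF + SNR_min
= −174 + 51.67 + 2.54 + 15.6
= −104.19 dBm → −104.2 dBm

−104.2 dBm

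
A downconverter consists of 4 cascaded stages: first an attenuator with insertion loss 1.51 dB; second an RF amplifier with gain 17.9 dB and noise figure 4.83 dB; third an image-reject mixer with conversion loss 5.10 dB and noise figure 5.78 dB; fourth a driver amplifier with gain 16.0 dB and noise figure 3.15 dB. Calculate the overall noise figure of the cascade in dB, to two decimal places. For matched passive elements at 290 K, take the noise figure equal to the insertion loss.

6.48 dB

Convert to linear (a loss of L dB is a gain of −L dB): F_i = 10^(NF_i/10), G_i = 10^(G_i,dB/10)
  Stage 1: F_1 = 10^(1.51/10) = 1.416, G_1 = 10^(−1.51/10) = 0.7063
  Stage 2: F_2 = 10^(4.83/10) = 3.041, G_2 = 10^(17.9/10) = 61.66
  Stage 3: F_3 = 10^(5.78/10) = 3.784, G_3 = 10^(−5.10/10) = 0.3090
  Stage 4: F_4 = 10^(3.15/10) = 2.065, G_4 = 10^(16.0/10) = 39.81
Friis cascade:
  F = 1.416 + (3.041 − 1)/0.7063 + (3.784 − 1)/43.55 + (2.065 − 1)/13.46 = 4.448
NF = 10 log₁₀(4.448) = 6.48 dB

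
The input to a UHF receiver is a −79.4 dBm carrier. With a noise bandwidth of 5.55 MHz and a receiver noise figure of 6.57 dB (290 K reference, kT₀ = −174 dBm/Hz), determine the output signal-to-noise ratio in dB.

Noise floor: N = −174 + 10 log₁₀(B) + NF
10 log₁₀(5.55×10⁶) = 67.44 dB
N = −174 + 67.44 + 6.57 = −99.99 dBm
SNR = P_sig − N = −79.4 − (−99.99) = 20.59 dB → 20.6 dB

20.6 dB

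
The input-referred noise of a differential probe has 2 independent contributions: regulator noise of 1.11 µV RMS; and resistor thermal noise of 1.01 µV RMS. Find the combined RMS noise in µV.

1.50 µV

Uncorrelated sources add in power (mean-square): V_tot = √(ΣV_i²)
V_tot = √[(1.11×10⁻⁶)² + (1.01×10⁻⁶)²] = 1.50×10⁻⁶ V = 1.50 µV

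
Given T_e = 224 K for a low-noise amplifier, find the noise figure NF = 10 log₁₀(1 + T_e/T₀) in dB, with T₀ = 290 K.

F = 1 + T_e/T₀ = 1 + 224/290 = 1.77241
NF = 10 log₁₀(1.77241) = 2.49 dB

2.49 dB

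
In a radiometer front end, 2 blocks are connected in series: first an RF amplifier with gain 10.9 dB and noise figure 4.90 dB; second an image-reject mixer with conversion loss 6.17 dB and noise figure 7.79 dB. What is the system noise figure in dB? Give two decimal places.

5.44 dB

Convert to linear (a loss of L dB is a gain of −L dB): F_i = 10^(NF_i/10), G_i = 10^(G_i,dB/10)
  Stage 1: F_1 = 10^(4.90/10) = 3.090, G_1 = 10^(10.9/10) = 12.30
  Stage 2: F_2 = 10^(7.79/10) = 6.012, G_2 = 10^(−6.17/10) = 0.2415
Friis cascade:
  F = 3.090 + (6.012 − 1)/12.30 = 3.498
NF = 10 log₁₀(3.498) = 5.44 dB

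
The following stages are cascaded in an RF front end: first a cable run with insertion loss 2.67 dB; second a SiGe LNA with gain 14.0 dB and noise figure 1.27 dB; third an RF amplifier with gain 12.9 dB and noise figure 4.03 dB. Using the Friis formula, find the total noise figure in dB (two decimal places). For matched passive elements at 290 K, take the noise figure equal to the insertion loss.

Convert to linear (a loss of L dB is a gain of −L dB): F_i = 10^(NF_i/10), G_i = 10^(G_i,dB/10)
  Stage 1: F_1 = 10^(2.67/10) = 1.849, G_1 = 10^(−2.67/10) = 0.5408
  Stage 2: F_2 = 10^(1.27/10) = 1.340, G_2 = 10^(14.0/10) = 25.12
  Stage 3: F_3 = 10^(4.03/10) = 2.529, G_3 = 10^(12.9/10) = 19.50
Friis cascade:
  F = 1.849 + (1.340 − 1)/0.5408 + (2.529 − 1)/13.58 = 2.590
NF = 10 log₁₀(2.590) = 4.13 dB

4.13 dB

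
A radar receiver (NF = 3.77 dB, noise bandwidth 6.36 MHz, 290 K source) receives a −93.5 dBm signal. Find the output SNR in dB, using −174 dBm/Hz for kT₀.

Noise floor: N = −174 + 10 log₁₀(B) + NF
10 log₁₀(6.36×10⁶) = 68.03 dB
N = −174 + 68.03 + 3.77 = −102.20 dBm
SNR = P_sig − N = −93.5 − (−102.20) = 8.70 dB → 8.7 dB

8.7 dB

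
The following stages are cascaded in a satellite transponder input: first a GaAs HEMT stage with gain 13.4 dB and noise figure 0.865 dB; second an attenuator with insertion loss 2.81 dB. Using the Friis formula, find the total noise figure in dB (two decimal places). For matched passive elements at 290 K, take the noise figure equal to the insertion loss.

1.01 dB

Convert to linear (a loss of L dB is a gain of −L dB): F_i = 10^(NF_i/10), G_i = 10^(G_i,dB/10)
  Stage 1: F_1 = 10^(0.865/10) = 1.220, G_1 = 10^(13.4/10) = 21.88
  Stage 2: F_2 = 10^(2.81/10) = 1.910, G_2 = 10^(−2.81/10) = 0.5236
Friis cascade:
  F = 1.220 + (1.910 − 1)/21.88 = 1.262
NF = 10 log₁₀(1.262) = 1.01 dB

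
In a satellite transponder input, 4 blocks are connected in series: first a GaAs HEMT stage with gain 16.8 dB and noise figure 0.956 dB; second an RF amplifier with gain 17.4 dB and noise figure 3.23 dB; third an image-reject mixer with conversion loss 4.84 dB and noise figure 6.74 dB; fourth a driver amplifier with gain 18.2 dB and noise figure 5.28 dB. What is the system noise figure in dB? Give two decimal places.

1.05 dB

Convert to linear (a loss of L dB is a gain of −L dB): F_i = 10^(NF_i/10), G_i = 10^(G_i,dB/10)
  Stage 1: F_1 = 10^(0.956/10) = 1.246, G_1 = 10^(16.8/10) = 47.86
  Stage 2: F_2 = 10^(3.23/10) = 2.104, G_2 = 10^(17.4/10) = 54.95
  Stage 3: F_3 = 10^(6.74/10) = 4.721, G_3 = 10^(−4.84/10) = 0.3281
  Stage 4: F_4 = 10^(5.28/10) = 3.373, G_4 = 10^(18.2/10) = 66.07
Friis cascade:
  F = 1.246 + (2.104 − 1)/47.86 + (4.721 − 1)/2630 + (3.373 − 1)/863.0 = 1.273
NF = 10 log₁₀(1.273) = 1.05 dB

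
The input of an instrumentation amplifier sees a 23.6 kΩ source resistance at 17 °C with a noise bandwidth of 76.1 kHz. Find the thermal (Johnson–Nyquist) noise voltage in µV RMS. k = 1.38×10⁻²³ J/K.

T = 17 °C + 273.15 = 290.15 K
V_n = √(4kTRB)
4kTRB = 4 × 1.38×10⁻²³ × 290.15 × 2.36×10⁴ × 7.61×10⁴ = 2.88×10⁻¹¹ V²
V_n = √(2.88×10⁻¹¹) = 5.36×10⁻⁶ V = 5.36 µV

5.36 µV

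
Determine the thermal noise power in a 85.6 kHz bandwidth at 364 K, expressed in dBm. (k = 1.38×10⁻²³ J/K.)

−123.7 dBm

P_n = kTB = 1.38×10⁻²³ × 364 × 8.56×10⁴ = 4.30×10⁻¹⁶ W
In dBm: 10 log₁₀(4.30×10⁻¹⁶ / 10⁻³) = −123.7 dBm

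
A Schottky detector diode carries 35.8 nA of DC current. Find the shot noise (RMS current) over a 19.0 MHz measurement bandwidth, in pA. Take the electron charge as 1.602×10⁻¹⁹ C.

I_n = √(2qI·B)
2qI·B = 2 × 1.602×10⁻¹⁹ × 3.58×10⁻⁸ × 1.90×10⁷ = 2.18×10⁻¹⁹ A²
I_n = √(2.18×10⁻¹⁹) = 4.67×10⁻¹⁰ A = 467 pA

467 pA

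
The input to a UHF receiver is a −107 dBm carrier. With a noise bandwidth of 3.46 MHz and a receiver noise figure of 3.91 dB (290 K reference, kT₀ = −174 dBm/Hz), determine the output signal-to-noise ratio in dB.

−2.3 dB

Noise floor: N = −174 + 10 log₁₀(B) + NF
10 log₁₀(3.46×10⁶) = 65.39 dB
N = −174 + 65.39 + 3.91 = −104.70 dBm
SNR = P_sig − N = −107 − (−104.70) = −2.30 dB → −2.3 dB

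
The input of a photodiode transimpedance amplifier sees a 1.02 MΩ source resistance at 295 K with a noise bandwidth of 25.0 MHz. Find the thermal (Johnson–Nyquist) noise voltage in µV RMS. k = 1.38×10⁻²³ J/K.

V_n = √(4kTRB)
4kTRB = 4 × 1.38×10⁻²³ × 295 × 1.02×10⁶ × 2.50×10⁷ = 4.15×10⁻⁷ V²
V_n = √(4.15×10⁻⁷) = 6.44×10⁻⁴ V = 644 µV

644 µV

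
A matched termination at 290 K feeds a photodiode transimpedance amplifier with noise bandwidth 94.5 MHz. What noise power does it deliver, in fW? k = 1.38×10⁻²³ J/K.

378 fW

P_n = kTB = 1.38×10⁻²³ × 290 × 9.45×10⁷ = 3.78×10⁻¹³ W = 378 fW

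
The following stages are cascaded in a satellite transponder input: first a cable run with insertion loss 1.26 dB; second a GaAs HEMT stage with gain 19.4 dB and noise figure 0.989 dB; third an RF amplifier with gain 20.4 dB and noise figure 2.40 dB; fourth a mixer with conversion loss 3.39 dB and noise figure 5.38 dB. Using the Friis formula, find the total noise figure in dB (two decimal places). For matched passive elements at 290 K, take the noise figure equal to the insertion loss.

Convert to linear (a loss of L dB is a gain of −L dB): F_i = 10^(NF_i/10), G_i = 10^(G_i,dB/10)
  Stage 1: F_1 = 10^(1.26/10) = 1.337, G_1 = 10^(−1.26/10) = 0.7482
  Stage 2: F_2 = 10^(0.989/10) = 1.256, G_2 = 10^(19.4/10) = 87.10
  Stage 3: F_3 = 10^(2.40/10) = 1.738, G_3 = 10^(20.4/10) = 109.6
  Stage 4: F_4 = 10^(5.38/10) = 3.451, G_4 = 10^(−3.39/10) = 0.4581
Friis cascade:
  F = 1.337 + (1.256 − 1)/0.7482 + (1.738 − 1)/65.16 + (3.451 − 1)/7145 = 1.690
NF = 10 log₁₀(1.690) = 2.28 dB

2.28 dB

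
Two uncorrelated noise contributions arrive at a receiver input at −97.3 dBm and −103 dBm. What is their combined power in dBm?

Convert to linear, add, convert back:
P₁ = 1.86×10⁻¹³ W, P₂ = 5.01×10⁻¹⁴ W
P_tot = 2.36×10⁻¹³ W → 10 log₁₀(P_tot / 10⁻³) = −96.3 dBm

−96.3 dBm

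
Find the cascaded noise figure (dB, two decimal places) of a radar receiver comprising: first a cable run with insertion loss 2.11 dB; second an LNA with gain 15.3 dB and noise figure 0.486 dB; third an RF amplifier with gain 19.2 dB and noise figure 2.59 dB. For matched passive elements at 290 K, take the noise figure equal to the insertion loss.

Convert to linear (a loss of L dB is a gain of −L dB): F_i = 10^(NF_i/10), G_i = 10^(G_i,dB/10)
  Stage 1: F_1 = 10^(2.11/10) = 1.626, G_1 = 10^(−2.11/10) = 0.6152
  Stage 2: F_2 = 10^(0.486/10) = 1.118, G_2 = 10^(15.3/10) = 33.88
  Stage 3: F_3 = 10^(2.59/10) = 1.816, G_3 = 10^(19.2/10) = 83.18
Friis cascade:
  F = 1.626 + (1.118 − 1)/0.6152 + (1.816 − 1)/20.84 = 1.857
NF = 10 log₁₀(1.857) = 2.69 dB

2.69 dB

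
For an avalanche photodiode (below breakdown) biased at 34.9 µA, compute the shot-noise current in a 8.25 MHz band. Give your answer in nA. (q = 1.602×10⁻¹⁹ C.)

9.60 nA

I_n = √(2qI·B)
2qI·B = 2 × 1.602×10⁻¹⁹ × 3.49×10⁻⁵ × 8.25×10⁶ = 9.23×10⁻¹⁷ A²
I_n = √(9.23×10⁻¹⁷) = 9.60×10⁻⁹ A = 9.60 nA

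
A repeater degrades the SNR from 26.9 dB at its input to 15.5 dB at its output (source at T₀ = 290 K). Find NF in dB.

NF (dB) = SNR_in(dB) − SNR_out(dB) when the source is at T₀
NF = 26.9 − 15.5 = 11.4 dB

11.4 dB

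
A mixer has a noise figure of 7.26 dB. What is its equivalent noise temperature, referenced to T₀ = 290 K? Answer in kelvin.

F = 10^(7.26/10) = 5.32108
T_e = (F − 1)·T₀ = (5.32108 − 1) × 290 = 1253 K

1253 K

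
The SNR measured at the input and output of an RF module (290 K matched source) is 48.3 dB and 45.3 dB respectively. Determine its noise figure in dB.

NF (dB) = SNR_in(dB) − SNR_out(dB) when the source is at T₀
NF = 48.3 − 45.3 = 3.0 dB

3.0 dB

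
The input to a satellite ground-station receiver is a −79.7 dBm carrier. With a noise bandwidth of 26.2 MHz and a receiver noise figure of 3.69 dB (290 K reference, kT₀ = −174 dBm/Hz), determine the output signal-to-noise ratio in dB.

16.4 dB

Noise floor: N = −174 + 10 log₁₀(B) + NF
10 log₁₀(2.62×10⁷) = 74.18 dB
N = −174 + 74.18 + 3.69 = −96.13 dBm
SNR = P_sig − N = −79.7 − (−96.13) = 16.43 dB → 16.4 dB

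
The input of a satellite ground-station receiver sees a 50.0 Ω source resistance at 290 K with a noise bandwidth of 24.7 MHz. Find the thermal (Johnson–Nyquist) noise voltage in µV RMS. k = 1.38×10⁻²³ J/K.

V_n = √(4kTRB)
4kTRB = 4 × 1.38×10⁻²³ × 290 × 5.00×10¹ × 2.47×10⁷ = 1.98×10⁻¹¹ V²
V_n = √(1.98×10⁻¹¹) = 4.45×10⁻⁶ V = 4.45 µV

4.45 µV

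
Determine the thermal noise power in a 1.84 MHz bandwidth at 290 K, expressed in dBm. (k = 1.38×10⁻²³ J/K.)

P_n = kTB = 1.38×10⁻²³ × 290 × 1.84×10⁶ = 7.36×10⁻¹⁵ W
In dBm: 10 log₁₀(7.36×10⁻¹⁵ / 10⁻³) = −111.3 dBm

−111.3 dBm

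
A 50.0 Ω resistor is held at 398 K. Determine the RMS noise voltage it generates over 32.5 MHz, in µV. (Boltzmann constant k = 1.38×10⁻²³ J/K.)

V_n = √(4kTRB)
4kTRB = 4 × 1.38×10⁻²³ × 398 × 5.00×10¹ × 3.25×10⁷ = 3.57×10⁻¹¹ V²
V_n = √(3.57×10⁻¹¹) = 5.97×10⁻⁶ V = 5.97 µV

5.97 µV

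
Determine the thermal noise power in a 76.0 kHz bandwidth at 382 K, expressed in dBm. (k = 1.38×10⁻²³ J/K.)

−124.0 dBm

P_n = kTB = 1.38×10⁻²³ × 382 × 7.60×10⁴ = 4.01×10⁻¹⁶ W
In dBm: 10 log₁₀(4.01×10⁻¹⁶ / 10⁻³) = −124.0 dBm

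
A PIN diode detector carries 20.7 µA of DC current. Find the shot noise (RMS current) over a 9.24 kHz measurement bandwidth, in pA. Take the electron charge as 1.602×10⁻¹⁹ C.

248 pA

I_n = √(2qI·B)
2qI·B = 2 × 1.602×10⁻¹⁹ × 2.07×10⁻⁵ × 9.24×10³ = 6.13×10⁻²⁰ A²
I_n = √(6.13×10⁻²⁰) = 2.48×10⁻¹⁰ A = 248 pA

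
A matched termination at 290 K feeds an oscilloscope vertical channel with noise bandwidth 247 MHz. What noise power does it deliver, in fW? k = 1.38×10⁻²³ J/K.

P_n = kTB = 1.38×10⁻²³ × 290 × 2.47×10⁸ = 9.88×10⁻¹³ W = 988 fW

988 fW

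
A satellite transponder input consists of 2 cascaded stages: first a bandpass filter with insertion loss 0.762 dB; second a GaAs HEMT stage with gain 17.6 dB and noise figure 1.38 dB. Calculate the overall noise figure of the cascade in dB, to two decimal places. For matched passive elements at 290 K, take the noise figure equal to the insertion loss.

Convert to linear (a loss of L dB is a gain of −L dB): F_i = 10^(NF_i/10), G_i = 10^(G_i,dB/10)
  Stage 1: F_1 = 10^(0.762/10) = 1.192, G_1 = 10^(−0.762/10) = 0.8391
  Stage 2: F_2 = 10^(1.38/10) = 1.374, G_2 = 10^(17.6/10) = 57.54
Friis cascade:
  F = 1.192 + (1.374 − 1)/0.8391 = 1.638
NF = 10 log₁₀(1.638) = 2.14 dB

2.14 dB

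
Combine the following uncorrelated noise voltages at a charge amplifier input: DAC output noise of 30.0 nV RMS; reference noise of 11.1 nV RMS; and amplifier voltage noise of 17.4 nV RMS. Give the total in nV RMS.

Uncorrelated sources add in power (mean-square): V_tot = √(ΣV_i²)
V_tot = √[(3.00×10⁻⁸)² + (1.11×10⁻⁸)² + (1.74×10⁻⁸)²] = 3.64×10⁻⁸ V = 36.4 nV

36.4 nV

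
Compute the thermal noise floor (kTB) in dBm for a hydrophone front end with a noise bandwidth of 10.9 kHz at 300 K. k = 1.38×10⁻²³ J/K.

P_n = kTB = 1.38×10⁻²³ × 300 × 1.09×10⁴ = 4.51×10⁻¹⁷ W
In dBm: 10 log₁₀(4.51×10⁻¹⁷ / 10⁻³) = −133.5 dBm

−133.5 dBm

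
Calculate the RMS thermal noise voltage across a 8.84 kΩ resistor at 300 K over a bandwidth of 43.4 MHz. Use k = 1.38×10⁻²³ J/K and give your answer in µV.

79.7 µV

V_n = √(4kTRB)
4kTRB = 4 × 1.38×10⁻²³ × 300 × 8.84×10³ × 4.34×10⁷ = 6.35×10⁻⁹ V²
V_n = √(6.35×10⁻⁹) = 7.97×10⁻⁵ V = 79.7 µV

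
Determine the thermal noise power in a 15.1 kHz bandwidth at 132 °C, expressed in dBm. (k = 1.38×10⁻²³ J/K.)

T = 132 °C + 273.15 = 405.15 K
P_n = kTB = 1.38×10⁻²³ × 405.15 × 1.51×10⁴ = 8.44×10⁻¹⁷ W
In dBm: 10 log₁₀(8.44×10⁻¹⁷ / 10⁻³) = −130.7 dBm

−130.7 dBm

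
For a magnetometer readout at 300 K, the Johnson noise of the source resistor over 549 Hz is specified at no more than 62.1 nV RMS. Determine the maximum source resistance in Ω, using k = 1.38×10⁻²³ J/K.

424 Ω

Johnson–Nyquist: V_n = √(4kTRB) ⇒ R = V_n² / (4kTB)
4kTB = 4 × 1.38×10⁻²³ × 300 × 5.49×10² = 9.09×10⁻¹⁸
R = (6.21×10⁻⁸)² / 9.09×10⁻¹⁸ = 4.24×10² Ω = 424 Ω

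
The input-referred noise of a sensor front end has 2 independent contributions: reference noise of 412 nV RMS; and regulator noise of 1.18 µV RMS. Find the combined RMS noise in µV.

Uncorrelated sources add in power (mean-square): V_tot = √(ΣV_i²)
V_tot = √[(4.12×10⁻⁷)² + (1.18×10⁻⁶)²] = 1.25×10⁻⁶ V = 1.25 µV

1.25 µV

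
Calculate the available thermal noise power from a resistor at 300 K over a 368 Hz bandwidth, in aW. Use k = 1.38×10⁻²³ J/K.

P_n = kTB = 1.38×10⁻²³ × 300 × 3.68×10² = 1.52×10⁻¹⁸ W = 1.52 aW

1.52 aW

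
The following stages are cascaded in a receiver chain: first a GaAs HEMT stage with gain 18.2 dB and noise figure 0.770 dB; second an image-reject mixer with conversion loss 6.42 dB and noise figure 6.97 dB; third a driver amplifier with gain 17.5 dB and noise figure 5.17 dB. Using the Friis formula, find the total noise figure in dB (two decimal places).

Convert to linear (a loss of L dB is a gain of −L dB): F_i = 10^(NF_i/10), G_i = 10^(G_i,dB/10)
  Stage 1: F_1 = 10^(0.770/10) = 1.194, G_1 = 10^(18.2/10) = 66.07
  Stage 2: F_2 = 10^(6.97/10) = 4.977, G_2 = 10^(−6.42/10) = 0.2280
  Stage 3: F_3 = 10^(5.17/10) = 3.289, G_3 = 10^(17.5/10) = 56.23
Friis cascade:
  F = 1.194 + (4.977 − 1)/66.07 + (3.289 − 1)/15.07 = 1.406
NF = 10 log₁₀(1.406) = 1.48 dB

1.48 dB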